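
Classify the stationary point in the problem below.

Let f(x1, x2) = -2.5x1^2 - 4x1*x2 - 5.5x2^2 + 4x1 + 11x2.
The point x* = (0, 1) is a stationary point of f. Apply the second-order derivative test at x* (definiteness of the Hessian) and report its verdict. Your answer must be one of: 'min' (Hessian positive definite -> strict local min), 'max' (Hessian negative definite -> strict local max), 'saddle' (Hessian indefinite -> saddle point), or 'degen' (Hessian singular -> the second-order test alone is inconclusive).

Compute the Hessian H = grad^2 f:
  H = [[-5, -4], [-4, -11]]
Verify stationarity: grad f(x*) = H x* + g = (0, 0).
Eigenvalues of H: -13, -3.
Both eigenvalues < 0, so H is negative definite -> x* is a strict local max.

max


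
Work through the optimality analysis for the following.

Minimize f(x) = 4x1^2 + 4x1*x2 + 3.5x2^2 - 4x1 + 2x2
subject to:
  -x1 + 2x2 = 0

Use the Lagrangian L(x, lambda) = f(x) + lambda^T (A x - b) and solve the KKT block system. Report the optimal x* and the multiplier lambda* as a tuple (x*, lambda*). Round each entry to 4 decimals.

Form the Lagrangian:
  L(x, lambda) = (1/2) x^T Q x + c^T x + lambda^T (A x - b)
Stationarity (grad_x L = 0): Q x + c + A^T lambda = 0.
Primal feasibility: A x = b.

This gives the KKT block system:
  [ Q   A^T ] [ x     ]   [-c ]
  [ A    0  ] [ lambda ] = [ b ]

Solving the linear system:
  x*      = (0.2182, 0.1091)
  lambda* = (-1.8182)
  f(x*)   = -0.3273

x* = (0.2182, 0.1091), lambda* = (-1.8182)


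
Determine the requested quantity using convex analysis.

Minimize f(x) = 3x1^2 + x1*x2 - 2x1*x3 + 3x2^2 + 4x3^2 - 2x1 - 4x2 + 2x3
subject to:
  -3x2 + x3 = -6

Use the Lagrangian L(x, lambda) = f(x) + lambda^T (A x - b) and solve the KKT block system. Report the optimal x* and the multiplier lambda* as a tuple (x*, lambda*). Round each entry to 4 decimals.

Form the Lagrangian:
  L(x, lambda) = (1/2) x^T Q x + c^T x + lambda^T (A x - b)
Stationarity (grad_x L = 0): Q x + c + A^T lambda = 0.
Primal feasibility: A x = b.

This gives the KKT block system:
  [ Q   A^T ] [ x     ]   [-c ]
  [ A    0  ] [ lambda ] = [ b ]

Solving the linear system:
  x*      = (-0.158, 1.8104, -0.5688)
  lambda* = (2.2348)
  f(x*)   = 2.6727

x* = (-0.158, 1.8104, -0.5688), lambda* = (2.2348)


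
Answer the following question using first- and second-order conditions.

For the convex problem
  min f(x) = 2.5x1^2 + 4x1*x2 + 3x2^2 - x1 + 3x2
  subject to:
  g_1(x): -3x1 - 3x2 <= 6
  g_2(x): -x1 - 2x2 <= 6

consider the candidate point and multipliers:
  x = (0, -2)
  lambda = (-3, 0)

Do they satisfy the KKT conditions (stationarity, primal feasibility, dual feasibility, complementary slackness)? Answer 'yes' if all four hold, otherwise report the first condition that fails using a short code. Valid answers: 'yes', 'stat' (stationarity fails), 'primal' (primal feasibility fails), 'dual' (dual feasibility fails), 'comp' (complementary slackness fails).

Gradient of f: grad f(x) = Q x + c = (-9, -9)
Constraint values g_i(x) = a_i^T x - b_i:
  g_1((0, -2)) = 0
  g_2((0, -2)) = -2
Stationarity residual: grad f(x) + sum_i lambda_i a_i = (0, 0)
  -> stationarity OK
Primal feasibility (all g_i <= 0): OK
Dual feasibility (all lambda_i >= 0): FAILS
Complementary slackness (lambda_i * g_i(x) = 0 for all i): OK

Verdict: the first failing condition is dual_feasibility -> dual.

dual


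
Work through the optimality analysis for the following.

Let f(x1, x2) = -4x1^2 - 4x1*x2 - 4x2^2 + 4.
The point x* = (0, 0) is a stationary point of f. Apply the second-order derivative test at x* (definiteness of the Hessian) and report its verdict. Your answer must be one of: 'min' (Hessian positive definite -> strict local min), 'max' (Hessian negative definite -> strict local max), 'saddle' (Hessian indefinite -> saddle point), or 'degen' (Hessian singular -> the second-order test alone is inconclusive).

Compute the Hessian H = grad^2 f:
  H = [[-8, -4], [-4, -8]]
Verify stationarity: grad f(x*) = H x* + g = (0, 0).
Eigenvalues of H: -12, -4.
Both eigenvalues < 0, so H is negative definite -> x* is a strict local max.

max


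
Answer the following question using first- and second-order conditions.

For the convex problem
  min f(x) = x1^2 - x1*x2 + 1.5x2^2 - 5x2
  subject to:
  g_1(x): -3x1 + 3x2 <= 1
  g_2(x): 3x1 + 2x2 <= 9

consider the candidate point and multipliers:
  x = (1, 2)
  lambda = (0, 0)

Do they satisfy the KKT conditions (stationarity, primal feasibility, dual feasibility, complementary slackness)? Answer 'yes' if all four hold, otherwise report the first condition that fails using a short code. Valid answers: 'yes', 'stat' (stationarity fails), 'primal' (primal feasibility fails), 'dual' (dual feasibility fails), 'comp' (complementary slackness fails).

Gradient of f: grad f(x) = Q x + c = (0, 0)
Constraint values g_i(x) = a_i^T x - b_i:
  g_1((1, 2)) = 2
  g_2((1, 2)) = -2
Stationarity residual: grad f(x) + sum_i lambda_i a_i = (0, 0)
  -> stationarity OK
Primal feasibility (all g_i <= 0): FAILS
Dual feasibility (all lambda_i >= 0): OK
Complementary slackness (lambda_i * g_i(x) = 0 for all i): OK

Verdict: the first failing condition is primal_feasibility -> primal.

primal


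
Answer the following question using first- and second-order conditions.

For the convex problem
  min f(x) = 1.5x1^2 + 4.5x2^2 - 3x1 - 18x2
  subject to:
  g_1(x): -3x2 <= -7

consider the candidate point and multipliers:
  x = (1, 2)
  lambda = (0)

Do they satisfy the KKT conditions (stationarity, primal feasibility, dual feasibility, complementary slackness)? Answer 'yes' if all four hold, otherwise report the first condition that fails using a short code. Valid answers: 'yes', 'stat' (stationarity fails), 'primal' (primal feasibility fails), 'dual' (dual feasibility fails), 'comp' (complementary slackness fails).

Gradient of f: grad f(x) = Q x + c = (0, 0)
Constraint values g_i(x) = a_i^T x - b_i:
  g_1((1, 2)) = 1
Stationarity residual: grad f(x) + sum_i lambda_i a_i = (0, 0)
  -> stationarity OK
Primal feasibility (all g_i <= 0): FAILS
Dual feasibility (all lambda_i >= 0): OK
Complementary slackness (lambda_i * g_i(x) = 0 for all i): OK

Verdict: the first failing condition is primal_feasibility -> primal.

primal


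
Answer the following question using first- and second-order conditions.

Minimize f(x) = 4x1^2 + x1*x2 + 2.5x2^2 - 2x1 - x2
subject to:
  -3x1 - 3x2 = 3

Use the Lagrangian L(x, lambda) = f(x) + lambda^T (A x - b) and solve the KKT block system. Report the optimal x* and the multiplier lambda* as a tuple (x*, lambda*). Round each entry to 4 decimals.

Form the Lagrangian:
  L(x, lambda) = (1/2) x^T Q x + c^T x + lambda^T (A x - b)
Stationarity (grad_x L = 0): Q x + c + A^T lambda = 0.
Primal feasibility: A x = b.

This gives the KKT block system:
  [ Q   A^T ] [ x     ]   [-c ]
  [ A    0  ] [ lambda ] = [ b ]

Solving the linear system:
  x*      = (-0.2727, -0.7273)
  lambda* = (-1.6364)
  f(x*)   = 3.0909

x* = (-0.2727, -0.7273), lambda* = (-1.6364)


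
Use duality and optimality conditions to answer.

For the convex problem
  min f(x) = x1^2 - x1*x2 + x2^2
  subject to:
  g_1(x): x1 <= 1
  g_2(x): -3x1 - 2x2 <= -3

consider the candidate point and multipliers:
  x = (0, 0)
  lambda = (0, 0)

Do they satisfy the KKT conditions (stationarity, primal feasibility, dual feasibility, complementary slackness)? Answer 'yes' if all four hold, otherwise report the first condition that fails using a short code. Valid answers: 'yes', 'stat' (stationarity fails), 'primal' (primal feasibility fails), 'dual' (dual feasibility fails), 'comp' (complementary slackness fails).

Gradient of f: grad f(x) = Q x + c = (0, 0)
Constraint values g_i(x) = a_i^T x - b_i:
  g_1((0, 0)) = -1
  g_2((0, 0)) = 3
Stationarity residual: grad f(x) + sum_i lambda_i a_i = (0, 0)
  -> stationarity OK
Primal feasibility (all g_i <= 0): FAILS
Dual feasibility (all lambda_i >= 0): OK
Complementary slackness (lambda_i * g_i(x) = 0 for all i): OK

Verdict: the first failing condition is primal_feasibility -> primal.

primal


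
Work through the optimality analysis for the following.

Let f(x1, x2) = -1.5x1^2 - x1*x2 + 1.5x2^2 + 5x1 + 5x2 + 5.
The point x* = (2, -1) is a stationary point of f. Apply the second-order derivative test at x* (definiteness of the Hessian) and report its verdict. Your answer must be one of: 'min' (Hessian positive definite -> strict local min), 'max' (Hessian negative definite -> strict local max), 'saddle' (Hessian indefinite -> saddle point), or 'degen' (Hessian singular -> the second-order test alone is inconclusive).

Compute the Hessian H = grad^2 f:
  H = [[-3, -1], [-1, 3]]
Verify stationarity: grad f(x*) = H x* + g = (0, 0).
Eigenvalues of H: -3.1623, 3.1623.
Eigenvalues have mixed signs, so H is indefinite -> x* is a saddle point.

saddle


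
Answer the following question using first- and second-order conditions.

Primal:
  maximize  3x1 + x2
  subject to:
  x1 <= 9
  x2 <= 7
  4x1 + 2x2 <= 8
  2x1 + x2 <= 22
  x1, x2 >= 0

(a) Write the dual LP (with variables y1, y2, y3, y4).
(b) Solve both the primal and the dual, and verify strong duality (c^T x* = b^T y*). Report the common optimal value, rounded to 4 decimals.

The standard primal-dual pair for 'max c^T x s.t. A x <= b, x >= 0' is:
  Dual:  min b^T y  s.t.  A^T y >= c,  y >= 0.

So the dual LP is:
  minimize  9y1 + 7y2 + 8y3 + 22y4
  subject to:
    y1 + 4y3 + 2y4 >= 3
    y2 + 2y3 + y4 >= 1
    y1, y2, y3, y4 >= 0

Solving the primal: x* = (2, 0).
  primal value c^T x* = 6.
Solving the dual: y* = (0, 0, 0.75, 0).
  dual value b^T y* = 6.
Strong duality: c^T x* = b^T y*. Confirmed.

6


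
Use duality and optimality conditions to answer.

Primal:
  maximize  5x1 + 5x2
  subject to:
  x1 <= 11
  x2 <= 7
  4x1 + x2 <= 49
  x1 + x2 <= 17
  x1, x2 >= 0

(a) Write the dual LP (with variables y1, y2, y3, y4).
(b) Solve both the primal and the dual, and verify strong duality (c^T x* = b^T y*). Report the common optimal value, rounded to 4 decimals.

The standard primal-dual pair for 'max c^T x s.t. A x <= b, x >= 0' is:
  Dual:  min b^T y  s.t.  A^T y >= c,  y >= 0.

So the dual LP is:
  minimize  11y1 + 7y2 + 49y3 + 17y4
  subject to:
    y1 + 4y3 + y4 >= 5
    y2 + y3 + y4 >= 5
    y1, y2, y3, y4 >= 0

Solving the primal: x* = (10.6667, 6.3333).
  primal value c^T x* = 85.
Solving the dual: y* = (0, 0, 0, 5).
  dual value b^T y* = 85.
Strong duality: c^T x* = b^T y*. Confirmed.

85


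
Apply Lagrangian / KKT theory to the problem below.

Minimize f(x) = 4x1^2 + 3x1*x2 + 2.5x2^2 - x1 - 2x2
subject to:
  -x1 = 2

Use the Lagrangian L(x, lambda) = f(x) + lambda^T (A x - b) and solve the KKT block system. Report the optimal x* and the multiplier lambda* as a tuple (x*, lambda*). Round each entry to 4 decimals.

Form the Lagrangian:
  L(x, lambda) = (1/2) x^T Q x + c^T x + lambda^T (A x - b)
Stationarity (grad_x L = 0): Q x + c + A^T lambda = 0.
Primal feasibility: A x = b.

This gives the KKT block system:
  [ Q   A^T ] [ x     ]   [-c ]
  [ A    0  ] [ lambda ] = [ b ]

Solving the linear system:
  x*      = (-2, 1.6)
  lambda* = (-12.2)
  f(x*)   = 11.6

x* = (-2, 1.6), lambda* = (-12.2)


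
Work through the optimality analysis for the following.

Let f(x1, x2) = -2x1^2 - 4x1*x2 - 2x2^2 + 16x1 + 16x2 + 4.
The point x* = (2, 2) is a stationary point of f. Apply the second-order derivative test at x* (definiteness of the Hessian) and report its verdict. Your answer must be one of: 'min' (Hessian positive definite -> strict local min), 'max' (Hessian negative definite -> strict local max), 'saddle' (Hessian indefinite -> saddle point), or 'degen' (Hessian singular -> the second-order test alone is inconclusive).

Compute the Hessian H = grad^2 f:
  H = [[-4, -4], [-4, -4]]
Verify stationarity: grad f(x*) = H x* + g = (0, 0).
Eigenvalues of H: -8, 0.
H has a zero eigenvalue (singular; negative semidefinite but not definite), so H is neither positive definite, negative definite, nor indefinite. The second-order test alone is inconclusive -> degen.
(Indeed, f is constant along the null direction of H through x*, so x* is not a strict local extremum.)

degen


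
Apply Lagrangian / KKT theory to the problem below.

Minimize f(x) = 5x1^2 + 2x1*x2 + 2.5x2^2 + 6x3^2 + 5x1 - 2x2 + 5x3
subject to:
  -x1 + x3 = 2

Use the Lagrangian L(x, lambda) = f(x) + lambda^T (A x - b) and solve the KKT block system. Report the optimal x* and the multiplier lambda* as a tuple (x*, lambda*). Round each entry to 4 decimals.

Form the Lagrangian:
  L(x, lambda) = (1/2) x^T Q x + c^T x + lambda^T (A x - b)
Stationarity (grad_x L = 0): Q x + c + A^T lambda = 0.
Primal feasibility: A x = b.

This gives the KKT block system:
  [ Q   A^T ] [ x     ]   [-c ]
  [ A    0  ] [ lambda ] = [ b ]

Solving the linear system:
  x*      = (-1.6415, 1.0566, 0.3585)
  lambda* = (-9.3019)
  f(x*)   = 5.0377

x* = (-1.6415, 1.0566, 0.3585), lambda* = (-9.3019)


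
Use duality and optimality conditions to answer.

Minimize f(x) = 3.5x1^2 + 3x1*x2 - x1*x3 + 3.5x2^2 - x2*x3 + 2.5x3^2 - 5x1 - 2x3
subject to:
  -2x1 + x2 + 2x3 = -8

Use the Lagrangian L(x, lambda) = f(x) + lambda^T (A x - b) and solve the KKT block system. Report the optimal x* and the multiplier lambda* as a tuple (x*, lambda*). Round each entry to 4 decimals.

Form the Lagrangian:
  L(x, lambda) = (1/2) x^T Q x + c^T x + lambda^T (A x - b)
Stationarity (grad_x L = 0): Q x + c + A^T lambda = 0.
Primal feasibility: A x = b.

This gives the KKT block system:
  [ Q   A^T ] [ x     ]   [-c ]
  [ A    0  ] [ lambda ] = [ b ]

Solving the linear system:
  x*      = (2.3, -1.6216, -0.8892)
  lambda* = (3.5622)
  f(x*)   = 9.3878

x* = (2.3, -1.6216, -0.8892), lambda* = (3.5622)


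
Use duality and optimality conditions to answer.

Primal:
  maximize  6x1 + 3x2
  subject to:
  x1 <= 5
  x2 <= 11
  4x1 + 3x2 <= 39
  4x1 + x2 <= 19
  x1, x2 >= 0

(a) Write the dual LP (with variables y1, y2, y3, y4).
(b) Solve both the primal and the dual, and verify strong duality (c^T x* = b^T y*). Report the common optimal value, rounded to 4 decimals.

The standard primal-dual pair for 'max c^T x s.t. A x <= b, x >= 0' is:
  Dual:  min b^T y  s.t.  A^T y >= c,  y >= 0.

So the dual LP is:
  minimize  5y1 + 11y2 + 39y3 + 19y4
  subject to:
    y1 + 4y3 + 4y4 >= 6
    y2 + 3y3 + y4 >= 3
    y1, y2, y3, y4 >= 0

Solving the primal: x* = (2.25, 10).
  primal value c^T x* = 43.5.
Solving the dual: y* = (0, 0, 0.75, 0.75).
  dual value b^T y* = 43.5.
Strong duality: c^T x* = b^T y*. Confirmed.

43.5


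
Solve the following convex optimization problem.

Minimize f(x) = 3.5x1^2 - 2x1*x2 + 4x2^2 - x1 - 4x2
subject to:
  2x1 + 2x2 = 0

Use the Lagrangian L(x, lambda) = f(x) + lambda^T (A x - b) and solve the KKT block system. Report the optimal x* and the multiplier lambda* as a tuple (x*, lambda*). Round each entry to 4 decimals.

Form the Lagrangian:
  L(x, lambda) = (1/2) x^T Q x + c^T x + lambda^T (A x - b)
Stationarity (grad_x L = 0): Q x + c + A^T lambda = 0.
Primal feasibility: A x = b.

This gives the KKT block system:
  [ Q   A^T ] [ x     ]   [-c ]
  [ A    0  ] [ lambda ] = [ b ]

Solving the linear system:
  x*      = (-0.1579, 0.1579)
  lambda* = (1.2105)
  f(x*)   = -0.2368

x* = (-0.1579, 0.1579), lambda* = (1.2105)


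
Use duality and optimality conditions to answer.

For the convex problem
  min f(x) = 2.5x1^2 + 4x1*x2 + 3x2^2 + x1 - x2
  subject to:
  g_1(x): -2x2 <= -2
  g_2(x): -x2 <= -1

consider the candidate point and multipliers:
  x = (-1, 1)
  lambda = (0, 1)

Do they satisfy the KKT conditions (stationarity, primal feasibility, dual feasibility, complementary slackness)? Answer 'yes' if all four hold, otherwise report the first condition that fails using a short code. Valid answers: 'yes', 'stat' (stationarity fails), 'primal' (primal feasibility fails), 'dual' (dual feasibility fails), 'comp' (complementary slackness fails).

Gradient of f: grad f(x) = Q x + c = (0, 1)
Constraint values g_i(x) = a_i^T x - b_i:
  g_1((-1, 1)) = 0
  g_2((-1, 1)) = 0
Stationarity residual: grad f(x) + sum_i lambda_i a_i = (0, 0)
  -> stationarity OK
Primal feasibility (all g_i <= 0): OK
Dual feasibility (all lambda_i >= 0): OK
Complementary slackness (lambda_i * g_i(x) = 0 for all i): OK

Verdict: yes, KKT holds.

yes


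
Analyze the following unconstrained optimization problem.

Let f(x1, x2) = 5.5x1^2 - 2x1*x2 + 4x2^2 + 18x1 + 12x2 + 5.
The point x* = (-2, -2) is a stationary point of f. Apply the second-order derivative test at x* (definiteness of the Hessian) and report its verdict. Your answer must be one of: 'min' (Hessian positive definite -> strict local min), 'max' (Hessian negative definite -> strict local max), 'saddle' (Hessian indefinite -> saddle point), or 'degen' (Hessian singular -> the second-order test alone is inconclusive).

Compute the Hessian H = grad^2 f:
  H = [[11, -2], [-2, 8]]
Verify stationarity: grad f(x*) = H x* + g = (0, 0).
Eigenvalues of H: 7, 12.
Both eigenvalues > 0, so H is positive definite -> x* is a strict local min.

min


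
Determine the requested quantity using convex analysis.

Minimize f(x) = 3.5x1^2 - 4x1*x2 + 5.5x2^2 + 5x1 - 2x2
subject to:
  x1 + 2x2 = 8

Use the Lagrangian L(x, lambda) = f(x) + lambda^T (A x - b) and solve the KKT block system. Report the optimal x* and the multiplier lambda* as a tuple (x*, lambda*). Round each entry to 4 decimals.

Form the Lagrangian:
  L(x, lambda) = (1/2) x^T Q x + c^T x + lambda^T (A x - b)
Stationarity (grad_x L = 0): Q x + c + A^T lambda = 0.
Primal feasibility: A x = b.

This gives the KKT block system:
  [ Q   A^T ] [ x     ]   [-c ]
  [ A    0  ] [ lambda ] = [ b ]

Solving the linear system:
  x*      = (2.3273, 2.8364)
  lambda* = (-9.9455)
  f(x*)   = 42.7636

x* = (2.3273, 2.8364), lambda* = (-9.9455)


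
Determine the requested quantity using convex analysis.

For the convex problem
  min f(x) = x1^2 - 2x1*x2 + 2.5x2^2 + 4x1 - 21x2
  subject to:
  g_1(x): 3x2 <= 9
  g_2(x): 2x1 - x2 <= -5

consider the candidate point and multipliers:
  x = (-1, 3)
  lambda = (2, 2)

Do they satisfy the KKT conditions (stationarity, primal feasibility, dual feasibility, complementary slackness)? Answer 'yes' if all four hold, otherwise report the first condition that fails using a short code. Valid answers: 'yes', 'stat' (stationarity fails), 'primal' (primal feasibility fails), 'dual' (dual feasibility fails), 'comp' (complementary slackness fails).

Gradient of f: grad f(x) = Q x + c = (-4, -4)
Constraint values g_i(x) = a_i^T x - b_i:
  g_1((-1, 3)) = 0
  g_2((-1, 3)) = 0
Stationarity residual: grad f(x) + sum_i lambda_i a_i = (0, 0)
  -> stationarity OK
Primal feasibility (all g_i <= 0): OK
Dual feasibility (all lambda_i >= 0): OK
Complementary slackness (lambda_i * g_i(x) = 0 for all i): OK

Verdict: yes, KKT holds.

yes


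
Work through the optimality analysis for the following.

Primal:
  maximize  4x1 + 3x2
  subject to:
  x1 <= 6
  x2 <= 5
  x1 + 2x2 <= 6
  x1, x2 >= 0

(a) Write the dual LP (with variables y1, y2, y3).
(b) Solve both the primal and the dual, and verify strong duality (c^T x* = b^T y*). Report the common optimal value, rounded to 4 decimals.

The standard primal-dual pair for 'max c^T x s.t. A x <= b, x >= 0' is:
  Dual:  min b^T y  s.t.  A^T y >= c,  y >= 0.

So the dual LP is:
  minimize  6y1 + 5y2 + 6y3
  subject to:
    y1 + y3 >= 4
    y2 + 2y3 >= 3
    y1, y2, y3 >= 0

Solving the primal: x* = (6, 0).
  primal value c^T x* = 24.
Solving the dual: y* = (2.5, 0, 1.5).
  dual value b^T y* = 24.
Strong duality: c^T x* = b^T y*. Confirmed.

24


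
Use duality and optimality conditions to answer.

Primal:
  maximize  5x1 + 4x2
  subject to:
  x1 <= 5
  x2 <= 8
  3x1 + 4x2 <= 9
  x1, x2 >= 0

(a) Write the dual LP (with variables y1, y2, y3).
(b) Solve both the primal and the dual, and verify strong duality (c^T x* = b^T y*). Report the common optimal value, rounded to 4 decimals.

The standard primal-dual pair for 'max c^T x s.t. A x <= b, x >= 0' is:
  Dual:  min b^T y  s.t.  A^T y >= c,  y >= 0.

So the dual LP is:
  minimize  5y1 + 8y2 + 9y3
  subject to:
    y1 + 3y3 >= 5
    y2 + 4y3 >= 4
    y1, y2, y3 >= 0

Solving the primal: x* = (3, 0).
  primal value c^T x* = 15.
Solving the dual: y* = (0, 0, 1.6667).
  dual value b^T y* = 15.
Strong duality: c^T x* = b^T y*. Confirmed.

15


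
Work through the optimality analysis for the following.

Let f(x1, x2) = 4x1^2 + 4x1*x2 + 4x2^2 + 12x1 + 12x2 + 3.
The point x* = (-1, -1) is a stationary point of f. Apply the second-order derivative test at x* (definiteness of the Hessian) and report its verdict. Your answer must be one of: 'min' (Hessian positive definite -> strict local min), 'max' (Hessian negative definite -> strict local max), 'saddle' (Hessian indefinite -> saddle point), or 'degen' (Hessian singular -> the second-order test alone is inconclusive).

Compute the Hessian H = grad^2 f:
  H = [[8, 4], [4, 8]]
Verify stationarity: grad f(x*) = H x* + g = (0, 0).
Eigenvalues of H: 4, 12.
Both eigenvalues > 0, so H is positive definite -> x* is a strict local min.

min


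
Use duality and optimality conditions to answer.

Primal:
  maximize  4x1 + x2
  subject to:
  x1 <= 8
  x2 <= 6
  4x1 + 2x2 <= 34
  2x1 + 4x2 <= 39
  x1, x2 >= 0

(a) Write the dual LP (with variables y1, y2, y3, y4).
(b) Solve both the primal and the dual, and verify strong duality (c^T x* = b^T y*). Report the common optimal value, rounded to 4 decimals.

The standard primal-dual pair for 'max c^T x s.t. A x <= b, x >= 0' is:
  Dual:  min b^T y  s.t.  A^T y >= c,  y >= 0.

So the dual LP is:
  minimize  8y1 + 6y2 + 34y3 + 39y4
  subject to:
    y1 + 4y3 + 2y4 >= 4
    y2 + 2y3 + 4y4 >= 1
    y1, y2, y3, y4 >= 0

Solving the primal: x* = (8, 1).
  primal value c^T x* = 33.
Solving the dual: y* = (2, 0, 0.5, 0).
  dual value b^T y* = 33.
Strong duality: c^T x* = b^T y*. Confirmed.

33


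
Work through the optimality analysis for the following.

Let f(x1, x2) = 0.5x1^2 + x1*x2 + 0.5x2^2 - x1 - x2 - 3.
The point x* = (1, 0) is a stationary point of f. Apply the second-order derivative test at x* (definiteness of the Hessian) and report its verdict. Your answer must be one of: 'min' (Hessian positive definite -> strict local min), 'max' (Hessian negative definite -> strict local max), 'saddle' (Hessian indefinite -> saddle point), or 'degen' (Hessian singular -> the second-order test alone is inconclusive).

Compute the Hessian H = grad^2 f:
  H = [[1, 1], [1, 1]]
Verify stationarity: grad f(x*) = H x* + g = (0, 0).
Eigenvalues of H: 0, 2.
H has a zero eigenvalue (singular; positive semidefinite but not definite), so H is neither positive definite, negative definite, nor indefinite. The second-order test alone is inconclusive -> degen.
(Indeed, f is constant along the null direction of H through x*, so x* is not a strict local extremum.)

degen


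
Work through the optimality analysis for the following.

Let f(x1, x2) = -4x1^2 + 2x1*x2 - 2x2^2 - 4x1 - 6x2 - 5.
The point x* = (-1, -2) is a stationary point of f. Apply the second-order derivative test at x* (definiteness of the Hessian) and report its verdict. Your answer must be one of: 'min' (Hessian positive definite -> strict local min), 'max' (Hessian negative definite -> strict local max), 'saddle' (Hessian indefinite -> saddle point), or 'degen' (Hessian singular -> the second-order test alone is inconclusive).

Compute the Hessian H = grad^2 f:
  H = [[-8, 2], [2, -4]]
Verify stationarity: grad f(x*) = H x* + g = (0, 0).
Eigenvalues of H: -8.8284, -3.1716.
Both eigenvalues < 0, so H is negative definite -> x* is a strict local max.

max


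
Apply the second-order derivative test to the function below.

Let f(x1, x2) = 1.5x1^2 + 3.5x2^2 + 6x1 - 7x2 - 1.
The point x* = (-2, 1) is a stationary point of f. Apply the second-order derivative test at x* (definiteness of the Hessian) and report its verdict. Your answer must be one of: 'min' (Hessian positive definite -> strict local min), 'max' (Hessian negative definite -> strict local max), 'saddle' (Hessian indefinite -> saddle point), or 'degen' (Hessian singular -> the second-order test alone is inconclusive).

Compute the Hessian H = grad^2 f:
  H = [[3, 0], [0, 7]]
Verify stationarity: grad f(x*) = H x* + g = (0, 0).
Eigenvalues of H: 3, 7.
Both eigenvalues > 0, so H is positive definite -> x* is a strict local min.

min


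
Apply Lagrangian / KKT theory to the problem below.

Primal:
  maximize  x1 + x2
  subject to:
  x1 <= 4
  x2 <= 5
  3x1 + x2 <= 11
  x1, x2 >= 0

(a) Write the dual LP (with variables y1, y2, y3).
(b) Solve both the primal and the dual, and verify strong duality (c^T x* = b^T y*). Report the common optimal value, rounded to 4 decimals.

The standard primal-dual pair for 'max c^T x s.t. A x <= b, x >= 0' is:
  Dual:  min b^T y  s.t.  A^T y >= c,  y >= 0.

So the dual LP is:
  minimize  4y1 + 5y2 + 11y3
  subject to:
    y1 + 3y3 >= 1
    y2 + y3 >= 1
    y1, y2, y3 >= 0

Solving the primal: x* = (2, 5).
  primal value c^T x* = 7.
Solving the dual: y* = (0, 0.6667, 0.3333).
  dual value b^T y* = 7.
Strong duality: c^T x* = b^T y*. Confirmed.

7


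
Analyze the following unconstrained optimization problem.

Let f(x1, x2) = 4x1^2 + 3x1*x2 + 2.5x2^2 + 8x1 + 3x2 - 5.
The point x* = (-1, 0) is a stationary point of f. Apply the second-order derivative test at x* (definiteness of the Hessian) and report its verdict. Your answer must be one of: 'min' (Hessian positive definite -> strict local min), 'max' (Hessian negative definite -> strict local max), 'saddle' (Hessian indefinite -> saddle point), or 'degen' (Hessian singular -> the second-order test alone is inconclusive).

Compute the Hessian H = grad^2 f:
  H = [[8, 3], [3, 5]]
Verify stationarity: grad f(x*) = H x* + g = (0, 0).
Eigenvalues of H: 3.1459, 9.8541.
Both eigenvalues > 0, so H is positive definite -> x* is a strict local min.

min


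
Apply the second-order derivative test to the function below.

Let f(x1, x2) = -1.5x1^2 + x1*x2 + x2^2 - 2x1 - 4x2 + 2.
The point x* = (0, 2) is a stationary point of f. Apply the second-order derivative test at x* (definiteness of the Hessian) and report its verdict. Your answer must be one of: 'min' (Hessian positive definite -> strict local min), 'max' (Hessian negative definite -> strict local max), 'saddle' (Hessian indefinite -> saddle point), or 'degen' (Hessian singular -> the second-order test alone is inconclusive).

Compute the Hessian H = grad^2 f:
  H = [[-3, 1], [1, 2]]
Verify stationarity: grad f(x*) = H x* + g = (0, 0).
Eigenvalues of H: -3.1926, 2.1926.
Eigenvalues have mixed signs, so H is indefinite -> x* is a saddle point.

saddle


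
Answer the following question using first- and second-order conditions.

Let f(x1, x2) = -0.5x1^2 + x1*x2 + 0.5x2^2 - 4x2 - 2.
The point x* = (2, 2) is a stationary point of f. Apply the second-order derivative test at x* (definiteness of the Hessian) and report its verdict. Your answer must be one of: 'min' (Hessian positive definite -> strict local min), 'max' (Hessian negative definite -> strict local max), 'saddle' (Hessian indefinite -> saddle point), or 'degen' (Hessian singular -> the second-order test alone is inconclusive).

Compute the Hessian H = grad^2 f:
  H = [[-1, 1], [1, 1]]
Verify stationarity: grad f(x*) = H x* + g = (0, 0).
Eigenvalues of H: -1.4142, 1.4142.
Eigenvalues have mixed signs, so H is indefinite -> x* is a saddle point.

saddle


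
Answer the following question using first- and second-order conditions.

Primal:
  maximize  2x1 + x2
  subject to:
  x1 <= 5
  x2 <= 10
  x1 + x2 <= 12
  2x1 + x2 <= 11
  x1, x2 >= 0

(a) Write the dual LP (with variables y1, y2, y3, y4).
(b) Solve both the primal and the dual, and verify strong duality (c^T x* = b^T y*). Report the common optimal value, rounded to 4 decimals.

The standard primal-dual pair for 'max c^T x s.t. A x <= b, x >= 0' is:
  Dual:  min b^T y  s.t.  A^T y >= c,  y >= 0.

So the dual LP is:
  minimize  5y1 + 10y2 + 12y3 + 11y4
  subject to:
    y1 + y3 + 2y4 >= 2
    y2 + y3 + y4 >= 1
    y1, y2, y3, y4 >= 0

Solving the primal: x* = (0.5, 10).
  primal value c^T x* = 11.
Solving the dual: y* = (0, 0, 0, 1).
  dual value b^T y* = 11.
Strong duality: c^T x* = b^T y*. Confirmed.

11


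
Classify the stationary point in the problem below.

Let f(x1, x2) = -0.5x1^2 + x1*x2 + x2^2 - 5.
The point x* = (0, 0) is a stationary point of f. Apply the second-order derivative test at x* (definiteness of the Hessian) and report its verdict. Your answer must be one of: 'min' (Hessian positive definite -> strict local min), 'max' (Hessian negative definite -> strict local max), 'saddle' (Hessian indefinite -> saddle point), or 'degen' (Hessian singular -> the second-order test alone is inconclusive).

Compute the Hessian H = grad^2 f:
  H = [[-1, 1], [1, 2]]
Verify stationarity: grad f(x*) = H x* + g = (0, 0).
Eigenvalues of H: -1.3028, 2.3028.
Eigenvalues have mixed signs, so H is indefinite -> x* is a saddle point.

saddle


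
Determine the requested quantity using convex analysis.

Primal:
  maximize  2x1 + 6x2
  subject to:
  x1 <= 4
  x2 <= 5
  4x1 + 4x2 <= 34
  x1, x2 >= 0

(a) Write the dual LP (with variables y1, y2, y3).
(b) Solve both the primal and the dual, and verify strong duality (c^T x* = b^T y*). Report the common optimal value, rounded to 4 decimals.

The standard primal-dual pair for 'max c^T x s.t. A x <= b, x >= 0' is:
  Dual:  min b^T y  s.t.  A^T y >= c,  y >= 0.

So the dual LP is:
  minimize  4y1 + 5y2 + 34y3
  subject to:
    y1 + 4y3 >= 2
    y2 + 4y3 >= 6
    y1, y2, y3 >= 0

Solving the primal: x* = (3.5, 5).
  primal value c^T x* = 37.
Solving the dual: y* = (0, 4, 0.5).
  dual value b^T y* = 37.
Strong duality: c^T x* = b^T y*. Confirmed.

37


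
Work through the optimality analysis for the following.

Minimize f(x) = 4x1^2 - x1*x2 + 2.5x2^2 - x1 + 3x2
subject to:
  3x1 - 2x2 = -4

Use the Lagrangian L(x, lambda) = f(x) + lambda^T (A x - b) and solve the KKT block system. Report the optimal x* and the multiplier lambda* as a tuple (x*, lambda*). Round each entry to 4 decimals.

Form the Lagrangian:
  L(x, lambda) = (1/2) x^T Q x + c^T x + lambda^T (A x - b)
Stationarity (grad_x L = 0): Q x + c + A^T lambda = 0.
Primal feasibility: A x = b.

This gives the KKT block system:
  [ Q   A^T ] [ x     ]   [-c ]
  [ A    0  ] [ lambda ] = [ b ]

Solving the linear system:
  x*      = (-1.0154, 0.4769)
  lambda* = (3.2)
  f(x*)   = 7.6231

x* = (-1.0154, 0.4769), lambda* = (3.2)


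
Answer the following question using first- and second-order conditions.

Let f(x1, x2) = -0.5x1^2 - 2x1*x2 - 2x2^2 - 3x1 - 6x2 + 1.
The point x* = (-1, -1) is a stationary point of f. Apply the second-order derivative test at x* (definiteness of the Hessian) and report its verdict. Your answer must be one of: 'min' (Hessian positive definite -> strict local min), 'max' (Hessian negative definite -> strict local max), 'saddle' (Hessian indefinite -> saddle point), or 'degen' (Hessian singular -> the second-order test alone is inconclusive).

Compute the Hessian H = grad^2 f:
  H = [[-1, -2], [-2, -4]]
Verify stationarity: grad f(x*) = H x* + g = (0, 0).
Eigenvalues of H: -5, 0.
H has a zero eigenvalue (singular; negative semidefinite but not definite), so H is neither positive definite, negative definite, nor indefinite. The second-order test alone is inconclusive -> degen.
(Indeed, f is constant along the null direction of H through x*, so x* is not a strict local extremum.)

degen


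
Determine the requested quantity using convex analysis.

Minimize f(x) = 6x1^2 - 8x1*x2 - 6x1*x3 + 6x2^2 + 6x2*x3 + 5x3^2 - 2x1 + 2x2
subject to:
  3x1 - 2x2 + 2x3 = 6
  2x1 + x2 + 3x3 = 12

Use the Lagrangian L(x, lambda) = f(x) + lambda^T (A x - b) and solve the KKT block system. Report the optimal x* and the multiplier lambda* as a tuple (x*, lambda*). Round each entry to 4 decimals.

Form the Lagrangian:
  L(x, lambda) = (1/2) x^T Q x + c^T x + lambda^T (A x - b)
Stationarity (grad_x L = 0): Q x + c + A^T lambda = 0.
Primal feasibility: A x = b.

This gives the KKT block system:
  [ Q   A^T ] [ x     ]   [-c ]
  [ A    0  ] [ lambda ] = [ b ]

Solving the linear system:
  x*      = (2.5333, 2.3333, 1.5333)
  lambda* = (5.3333, -8.2667)
  f(x*)   = 33.4

x* = (2.5333, 2.3333, 1.5333), lambda* = (5.3333, -8.2667)


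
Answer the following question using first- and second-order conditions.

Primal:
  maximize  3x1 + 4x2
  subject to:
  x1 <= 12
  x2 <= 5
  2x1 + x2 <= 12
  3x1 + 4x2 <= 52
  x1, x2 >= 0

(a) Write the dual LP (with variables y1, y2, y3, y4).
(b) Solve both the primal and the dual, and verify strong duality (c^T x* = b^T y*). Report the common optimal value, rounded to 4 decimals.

The standard primal-dual pair for 'max c^T x s.t. A x <= b, x >= 0' is:
  Dual:  min b^T y  s.t.  A^T y >= c,  y >= 0.

So the dual LP is:
  minimize  12y1 + 5y2 + 12y3 + 52y4
  subject to:
    y1 + 2y3 + 3y4 >= 3
    y2 + y3 + 4y4 >= 4
    y1, y2, y3, y4 >= 0

Solving the primal: x* = (3.5, 5).
  primal value c^T x* = 30.5.
Solving the dual: y* = (0, 2.5, 1.5, 0).
  dual value b^T y* = 30.5.
Strong duality: c^T x* = b^T y*. Confirmed.

30.5


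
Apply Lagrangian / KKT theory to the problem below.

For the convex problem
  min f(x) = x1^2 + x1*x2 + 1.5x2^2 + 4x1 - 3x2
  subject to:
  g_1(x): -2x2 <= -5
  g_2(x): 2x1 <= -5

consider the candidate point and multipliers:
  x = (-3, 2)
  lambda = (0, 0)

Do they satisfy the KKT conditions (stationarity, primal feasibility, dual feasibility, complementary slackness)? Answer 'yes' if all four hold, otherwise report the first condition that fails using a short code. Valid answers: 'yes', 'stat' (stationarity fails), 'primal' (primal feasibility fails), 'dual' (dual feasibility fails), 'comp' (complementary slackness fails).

Gradient of f: grad f(x) = Q x + c = (0, 0)
Constraint values g_i(x) = a_i^T x - b_i:
  g_1((-3, 2)) = 1
  g_2((-3, 2)) = -1
Stationarity residual: grad f(x) + sum_i lambda_i a_i = (0, 0)
  -> stationarity OK
Primal feasibility (all g_i <= 0): FAILS
Dual feasibility (all lambda_i >= 0): OK
Complementary slackness (lambda_i * g_i(x) = 0 for all i): OK

Verdict: the first failing condition is primal_feasibility -> primal.

primal


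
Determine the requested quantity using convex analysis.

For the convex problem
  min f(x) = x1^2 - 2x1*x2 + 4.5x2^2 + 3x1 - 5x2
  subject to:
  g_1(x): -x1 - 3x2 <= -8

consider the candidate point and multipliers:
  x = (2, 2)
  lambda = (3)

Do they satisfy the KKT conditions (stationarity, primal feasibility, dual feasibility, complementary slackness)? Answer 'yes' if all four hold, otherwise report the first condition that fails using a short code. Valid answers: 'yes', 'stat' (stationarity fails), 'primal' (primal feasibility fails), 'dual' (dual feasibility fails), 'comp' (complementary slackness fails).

Gradient of f: grad f(x) = Q x + c = (3, 9)
Constraint values g_i(x) = a_i^T x - b_i:
  g_1((2, 2)) = 0
Stationarity residual: grad f(x) + sum_i lambda_i a_i = (0, 0)
  -> stationarity OK
Primal feasibility (all g_i <= 0): OK
Dual feasibility (all lambda_i >= 0): OK
Complementary slackness (lambda_i * g_i(x) = 0 for all i): OK

Verdict: yes, KKT holds.

yes


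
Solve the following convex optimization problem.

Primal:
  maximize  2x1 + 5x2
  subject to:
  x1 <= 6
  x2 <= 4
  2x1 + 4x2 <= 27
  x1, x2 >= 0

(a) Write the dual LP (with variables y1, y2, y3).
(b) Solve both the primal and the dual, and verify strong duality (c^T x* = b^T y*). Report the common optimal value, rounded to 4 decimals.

The standard primal-dual pair for 'max c^T x s.t. A x <= b, x >= 0' is:
  Dual:  min b^T y  s.t.  A^T y >= c,  y >= 0.

So the dual LP is:
  minimize  6y1 + 4y2 + 27y3
  subject to:
    y1 + 2y3 >= 2
    y2 + 4y3 >= 5
    y1, y2, y3 >= 0

Solving the primal: x* = (5.5, 4).
  primal value c^T x* = 31.
Solving the dual: y* = (0, 1, 1).
  dual value b^T y* = 31.
Strong duality: c^T x* = b^T y*. Confirmed.

31


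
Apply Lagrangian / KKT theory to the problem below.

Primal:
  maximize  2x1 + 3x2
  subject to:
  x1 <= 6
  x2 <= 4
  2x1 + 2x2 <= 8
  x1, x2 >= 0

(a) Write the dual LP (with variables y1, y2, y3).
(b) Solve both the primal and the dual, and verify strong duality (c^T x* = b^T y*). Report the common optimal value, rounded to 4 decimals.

The standard primal-dual pair for 'max c^T x s.t. A x <= b, x >= 0' is:
  Dual:  min b^T y  s.t.  A^T y >= c,  y >= 0.

So the dual LP is:
  minimize  6y1 + 4y2 + 8y3
  subject to:
    y1 + 2y3 >= 2
    y2 + 2y3 >= 3
    y1, y2, y3 >= 0

Solving the primal: x* = (0, 4).
  primal value c^T x* = 12.
Solving the dual: y* = (0, 1, 1).
  dual value b^T y* = 12.
Strong duality: c^T x* = b^T y*. Confirmed.

12


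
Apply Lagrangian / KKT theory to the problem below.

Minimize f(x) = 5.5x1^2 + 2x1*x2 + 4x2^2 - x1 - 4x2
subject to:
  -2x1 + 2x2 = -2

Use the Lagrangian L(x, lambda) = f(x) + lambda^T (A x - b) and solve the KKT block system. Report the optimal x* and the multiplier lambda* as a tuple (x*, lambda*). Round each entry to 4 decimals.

Form the Lagrangian:
  L(x, lambda) = (1/2) x^T Q x + c^T x + lambda^T (A x - b)
Stationarity (grad_x L = 0): Q x + c + A^T lambda = 0.
Primal feasibility: A x = b.

This gives the KKT block system:
  [ Q   A^T ] [ x     ]   [-c ]
  [ A    0  ] [ lambda ] = [ b ]

Solving the linear system:
  x*      = (0.6522, -0.3478)
  lambda* = (2.7391)
  f(x*)   = 3.1087

x* = (0.6522, -0.3478), lambda* = (2.7391)


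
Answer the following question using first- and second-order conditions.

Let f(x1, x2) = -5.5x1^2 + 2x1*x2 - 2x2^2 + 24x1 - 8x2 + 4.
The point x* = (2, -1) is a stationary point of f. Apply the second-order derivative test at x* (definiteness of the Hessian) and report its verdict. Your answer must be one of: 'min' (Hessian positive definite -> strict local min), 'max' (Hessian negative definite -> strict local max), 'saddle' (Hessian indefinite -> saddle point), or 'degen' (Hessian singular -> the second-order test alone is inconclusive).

Compute the Hessian H = grad^2 f:
  H = [[-11, 2], [2, -4]]
Verify stationarity: grad f(x*) = H x* + g = (0, 0).
Eigenvalues of H: -11.5311, -3.4689.
Both eigenvalues < 0, so H is negative definite -> x* is a strict local max.

max


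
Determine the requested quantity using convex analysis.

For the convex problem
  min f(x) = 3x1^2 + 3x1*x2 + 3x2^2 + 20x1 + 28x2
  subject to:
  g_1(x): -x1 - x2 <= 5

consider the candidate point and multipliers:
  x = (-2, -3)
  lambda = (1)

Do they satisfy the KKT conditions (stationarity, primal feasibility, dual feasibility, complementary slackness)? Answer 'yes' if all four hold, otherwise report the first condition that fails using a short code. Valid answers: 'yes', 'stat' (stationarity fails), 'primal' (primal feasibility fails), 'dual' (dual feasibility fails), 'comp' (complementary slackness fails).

Gradient of f: grad f(x) = Q x + c = (-1, 4)
Constraint values g_i(x) = a_i^T x - b_i:
  g_1((-2, -3)) = 0
Stationarity residual: grad f(x) + sum_i lambda_i a_i = (-2, 3)
  -> stationarity FAILS
Primal feasibility (all g_i <= 0): OK
Dual feasibility (all lambda_i >= 0): OK
Complementary slackness (lambda_i * g_i(x) = 0 for all i): OK

Verdict: the first failing condition is stationarity -> stat.

stat


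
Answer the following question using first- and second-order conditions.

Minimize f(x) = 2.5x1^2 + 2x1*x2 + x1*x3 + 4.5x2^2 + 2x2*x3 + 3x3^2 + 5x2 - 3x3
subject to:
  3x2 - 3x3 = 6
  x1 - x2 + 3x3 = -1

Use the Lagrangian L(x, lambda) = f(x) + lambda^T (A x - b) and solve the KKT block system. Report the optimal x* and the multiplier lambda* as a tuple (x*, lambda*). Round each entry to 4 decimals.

Form the Lagrangian:
  L(x, lambda) = (1/2) x^T Q x + c^T x + lambda^T (A x - b)
Stationarity (grad_x L = 0): Q x + c + A^T lambda = 0.
Primal feasibility: A x = b.

This gives the KKT block system:
  [ Q   A^T ] [ x     ]   [-c ]
  [ A    0  ] [ lambda ] = [ b ]

Solving the linear system:
  x*      = (1.6667, 1.6667, -0.3333)
  lambda* = (-11.3333, -11.3333)
  f(x*)   = 33

x* = (1.6667, 1.6667, -0.3333), lambda* = (-11.3333, -11.3333)


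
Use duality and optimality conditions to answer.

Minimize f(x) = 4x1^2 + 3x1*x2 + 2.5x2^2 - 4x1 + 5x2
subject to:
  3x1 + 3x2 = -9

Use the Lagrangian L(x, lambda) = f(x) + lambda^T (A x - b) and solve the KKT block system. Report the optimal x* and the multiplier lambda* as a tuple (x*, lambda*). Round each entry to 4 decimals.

Form the Lagrangian:
  L(x, lambda) = (1/2) x^T Q x + c^T x + lambda^T (A x - b)
Stationarity (grad_x L = 0): Q x + c + A^T lambda = 0.
Primal feasibility: A x = b.

This gives the KKT block system:
  [ Q   A^T ] [ x     ]   [-c ]
  [ A    0  ] [ lambda ] = [ b ]

Solving the linear system:
  x*      = (0.4286, -3.4286)
  lambda* = (3.619)
  f(x*)   = 6.8571

x* = (0.4286, -3.4286), lambda* = (3.619)
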